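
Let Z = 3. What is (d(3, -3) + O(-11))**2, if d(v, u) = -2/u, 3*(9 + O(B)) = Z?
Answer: 484/9 ≈ 53.778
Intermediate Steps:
O(B) = -8 (O(B) = -9 + (1/3)*3 = -9 + 1 = -8)
(d(3, -3) + O(-11))**2 = (-2/(-3) - 8)**2 = (-2*(-1/3) - 8)**2 = (2/3 - 8)**2 = (-22/3)**2 = 484/9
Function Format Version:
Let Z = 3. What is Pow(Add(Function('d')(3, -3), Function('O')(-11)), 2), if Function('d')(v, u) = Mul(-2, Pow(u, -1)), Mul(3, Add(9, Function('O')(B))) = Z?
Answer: Rational(484, 9) ≈ 53.778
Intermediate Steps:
Function('O')(B) = -8 (Function('O')(B) = Add(-9, Mul(Rational(1, 3), 3)) = Add(-9, 1) = -8)
Pow(Add(Function('d')(3, -3), Function('O')(-11)), 2) = Pow(Add(Mul(-2, Pow(-3, -1)), -8), 2) = Pow(Add(Mul(-2, Rational(-1, 3)), -8), 2) = Pow(Add(Rational(2, 3), -8), 2) = Pow(Rational(-22, 3), 2) = Rational(484, 9)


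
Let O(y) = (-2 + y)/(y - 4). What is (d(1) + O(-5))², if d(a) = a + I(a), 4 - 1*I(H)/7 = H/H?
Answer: 42025/81 ≈ 518.83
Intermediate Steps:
I(H) = 21 (I(H) = 28 - 7*H/H = 28 - 7*1 = 28 - 7 = 21)
O(y) = (-2 + y)/(-4 + y)
d(a) = 21 + a (d(a) = a + 21 = 21 + a)
(d(1) + O(-5))² = ((21 + 1) + (-2 - 5)/(-4 - 5))² = (22 - 7/(-9))² = (22 - ⅑*(-7))² = (22 + 7/9)² = (205/9)² = 42025/81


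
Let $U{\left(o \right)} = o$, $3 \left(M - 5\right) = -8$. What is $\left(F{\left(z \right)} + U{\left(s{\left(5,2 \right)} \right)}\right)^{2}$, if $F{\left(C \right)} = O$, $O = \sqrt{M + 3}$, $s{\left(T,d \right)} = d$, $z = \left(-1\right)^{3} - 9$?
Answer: $\frac{28}{3} + \frac{16 \sqrt{3}}{3} \approx 18.571$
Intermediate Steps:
$M = \frac{7}{3}$ ($M = 5 + \frac{1}{3} \left(-8\right) = 5 - \frac{8}{3} = \frac{7}{3} \approx 2.3333$)
$z = -10$ ($z = -1 - 9 = -10$)
$O = \frac{4 \sqrt{3}}{3}$ ($O = \sqrt{\frac{7}{3} + 3} = \sqrt{\frac{16}{3}} = \frac{4 \sqrt{3}}{3} \approx 2.3094$)
$F{\left(C \right)} = \frac{4 \sqrt{3}}{3}$
$\left(F{\left(z \right)} + U{\left(s{\left(5,2 \right)} \right)}\right)^{2} = \left(\frac{4 \sqrt{3}}{3} + 2\right)^{2} = \left(2 + \frac{4 \sqrt{3}}{3}\right)^{2}$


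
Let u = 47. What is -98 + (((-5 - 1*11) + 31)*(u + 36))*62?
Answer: 77092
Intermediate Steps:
-98 + (((-5 - 1*11) + 31)*(u + 36))*62 = -98 + (((-5 - 1*11) + 31)*(47 + 36))*62 = -98 + (((-5 - 11) + 31)*83)*62 = -98 + ((-16 + 31)*83)*62 = -98 + (15*83)*62 = -98 + 1245*62 = -98 + 77190 = 77092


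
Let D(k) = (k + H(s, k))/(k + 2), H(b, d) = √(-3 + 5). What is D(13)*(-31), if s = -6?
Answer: -403/15 - 31*√2/15 ≈ -29.789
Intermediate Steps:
H(b, d) = √2
D(k) = (k + √2)/(2 + k) (D(k) = (k + √2)/(k + 2) = (k + √2)/(2 + k))
D(13)*(-31) = ((13 + √2)/(2 + 13))*(-31) = ((13 + √2)/15)*(-31) = (13/15 + √2/15)*(-31) = -403/15 - 31*√2/15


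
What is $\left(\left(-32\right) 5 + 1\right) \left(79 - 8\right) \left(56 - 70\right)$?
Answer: $158046$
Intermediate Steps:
$\left(\left(-32\right) 5 + 1\right) \left(79 - 8\right) \left(56 - 70\right) = \left(-160 + 1\right) 71 \left(-14\right) = \left(-159\right) \left(-994\right) = 158046$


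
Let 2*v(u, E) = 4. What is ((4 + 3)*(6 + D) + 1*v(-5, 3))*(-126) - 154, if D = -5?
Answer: -1288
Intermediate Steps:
v(u, E) = 2 (v(u, E) = (½)*4 = 2)
((4 + 3)*(6 + D) + 1*v(-5, 3))*(-126) - 154 = ((4 + 3)*(6 - 5) + 1*2)*(-126) - 154 = (7*1 + 2)*(-126) - 154 = (7 + 2)*(-126) - 154 = 9*(-126) - 154 = -1134 - 154 = -1288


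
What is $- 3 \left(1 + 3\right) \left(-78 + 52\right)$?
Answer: $312$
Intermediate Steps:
$- 3 \left(1 + 3\right) \left(-78 + 52\right) = \left(-3\right) 4 \left(-26\right) = \left(-12\right) \left(-26\right) = 312$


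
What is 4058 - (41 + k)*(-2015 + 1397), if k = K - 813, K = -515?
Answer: -791308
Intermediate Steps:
k = -1328 (k = -515 - 813 = -1328)
4058 - (41 + k)*(-2015 + 1397) = 4058 - (41 - 1328)*(-2015 + 1397) = 4058 - (-1287)*(-618) = 4058 - 1*795366 = 4058 - 795366 = -791308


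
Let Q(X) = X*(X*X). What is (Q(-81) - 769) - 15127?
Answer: -547337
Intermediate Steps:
Q(X) = X³ (Q(X) = X*X² = X³)
(Q(-81) - 769) - 15127 = ((-81)³ - 769) - 15127 = (-531441 - 769) - 15127 = -532210 - 15127 = -547337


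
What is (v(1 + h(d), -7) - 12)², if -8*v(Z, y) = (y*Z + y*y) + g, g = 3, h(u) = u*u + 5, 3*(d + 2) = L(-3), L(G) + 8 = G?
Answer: 1142761/5184 ≈ 220.44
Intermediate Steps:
L(G) = -8 + G
d = -17/3 (d = -2 + (-8 - 3)/3 = -2 + (⅓)*(-11) = -2 - 11/3 = -17/3 ≈ -5.6667)
h(u) = 5 + u² (h(u) = u² + 5 = 5 + u²)
v(Z, y) = -3/8 - y²/8 - Z*y/8 (v(Z, y) = -((y*Z + y*y) + 3)/8 = -((Z*y + y²) + 3)/8 = -((y² + Z*y) + 3)/8 = -(3 + y² + Z*y)/8 = -3/8 - y²/8 - Z*y/8)
(v(1 + h(d), -7) - 12)² = ((-3/8 - ⅛*(-7)² - ⅛*(1 + (5 + (-17/3)²))*(-7)) - 12)² = ((-3/8 - ⅛*49 - ⅛*(1 + (5 + 289/9))*(-7)) - 12)² = ((-3/8 - 49/8 - ⅛*(1 + 334/9)*(-7)) - 12)² = ((-3/8 - 49/8 - ⅛*343/9*(-7)) - 12)² = ((-3/8 - 49/8 + 2401/72) - 12)² = (1933/72 - 12)² = (1069/72)² = 1142761/5184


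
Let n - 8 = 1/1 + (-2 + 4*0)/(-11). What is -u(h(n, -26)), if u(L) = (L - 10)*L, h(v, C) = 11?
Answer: -11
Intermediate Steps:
n = 101/11 (n = 8 + (1/1 + (-2 + 4*0)/(-11)) = 8 + (1*1 + (-2 + 0)*(-1/11)) = 8 + (1 - 2*(-1/11)) = 8 + (1 + 2/11) = 8 + 13/11 = 101/11 ≈ 9.1818)
u(L) = L*(-10 + L) (u(L) = (-10 + L)*L = L*(-10 + L))
-u(h(n, -26)) = -11*(-10 + 11) = -11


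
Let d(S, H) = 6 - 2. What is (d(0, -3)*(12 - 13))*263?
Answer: -1052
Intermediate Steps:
d(S, H) = 4
(d(0, -3)*(12 - 13))*263 = (4*(12 - 13))*263 = (4*(-1))*263 = -4*263 = -1052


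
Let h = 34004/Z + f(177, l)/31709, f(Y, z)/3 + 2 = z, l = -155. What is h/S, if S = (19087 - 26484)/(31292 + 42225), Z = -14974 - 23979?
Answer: 80617249731383/9136483527769 ≈ 8.8237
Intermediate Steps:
Z = -38953
f(Y, z) = -6 + 3*z
h = -1096579699/1235160677 (h = 34004/(-38953) + (-6 + 3*(-155))/31709 = 34004*(-1/38953) + (-6 - 465)*(1/31709) = -34004/38953 - 471*1/31709 = -34004/38953 - 471/31709 = -1096579699/1235160677 ≈ -0.88780)
S = -7397/73517 ≈ -0.10062
h/S = -1096579699/(1235160677*(-7397/73517)) = -1096579699/1235160677*(-73517/7397) = 80617249731383/9136483527769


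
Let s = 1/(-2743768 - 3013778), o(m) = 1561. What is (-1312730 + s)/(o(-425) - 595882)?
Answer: 7558103360581/3421830496266 ≈ 2.2088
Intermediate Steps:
s = -1/5757546 (s = 1/(-5757546) = -1/5757546 ≈ -1.7369e-7)
(-1312730 + s)/(o(-425) - 595882) = (-1312730 - 1/5757546)/(1561 - 595882) = -7558103360581/5757546/(-594321) = -7558103360581/5757546*(-1/594321) = 7558103360581/3421830496266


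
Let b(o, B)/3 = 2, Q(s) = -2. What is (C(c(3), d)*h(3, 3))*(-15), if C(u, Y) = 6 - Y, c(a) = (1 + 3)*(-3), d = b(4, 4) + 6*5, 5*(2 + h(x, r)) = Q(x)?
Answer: -1080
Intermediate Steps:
h(x, r) = -12/5 (h(x, r) = -2 + (⅕)*(-2) = -2 - ⅖ = -12/5)
b(o, B) = 6 (b(o, B) = 3*2 = 6)
d = 36 (d = 6 + 6*5 = 6 + 30 = 36)
c(a) = -12 (c(a) = 4*(-3) = -12)
(C(c(3), d)*h(3, 3))*(-15) = ((6 - 1*36)*(-12/5))*(-15) = ((6 - 36)*(-12/5))*(-15) = -30*(-12/5)*(-15) = 72*(-15) = -1080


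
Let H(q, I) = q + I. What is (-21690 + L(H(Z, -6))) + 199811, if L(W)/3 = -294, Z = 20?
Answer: 177239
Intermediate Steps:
H(q, I) = I + q
L(W) = -882 (L(W) = 3*(-294) = -882)
(-21690 + L(H(Z, -6))) + 199811 = (-21690 - 882) + 199811 = -22572 + 199811 = 177239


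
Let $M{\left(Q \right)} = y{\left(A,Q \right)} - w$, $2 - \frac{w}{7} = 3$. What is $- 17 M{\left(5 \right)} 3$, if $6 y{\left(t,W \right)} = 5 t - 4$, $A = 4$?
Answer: $-493$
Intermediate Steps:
$w = -7$ ($w = 14 - 21 = -7$)
$y{\left(t,W \right)} = - \frac{2}{3} + \frac{5 t}{6}$ ($y{\left(t,W \right)} = \frac{5 t - 4}{6} = \frac{-4 + 5 t}{6} = - \frac{2}{3} + \frac{5 t}{6}$)
$M{\left(Q \right)} = \frac{29}{3}$ ($M{\left(Q \right)} = \left(- \frac{2}{3} + \frac{5}{6} \cdot 4\right) - -7 = \left(- \frac{2}{3} + \frac{10}{3}\right) + 7 = \frac{8}{3} + 7 = \frac{29}{3}$)
$- 17 M{\left(5 \right)} 3 = \left(-17\right) \frac{29}{3} \cdot 3 = \left(- \frac{493}{3}\right) 3 = -493$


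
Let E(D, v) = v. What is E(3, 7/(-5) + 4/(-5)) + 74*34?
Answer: 12569/5 ≈ 2513.8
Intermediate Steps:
E(3, 7/(-5) + 4/(-5)) + 74*34 = (7/(-5) + 4/(-5)) + 74*34 = (7*(-⅕) + 4*(-⅕)) + 2516 = (-7/5 - ⅘) + 2516 = -11/5 + 2516 = 12569/5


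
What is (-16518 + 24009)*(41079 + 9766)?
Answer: 380879895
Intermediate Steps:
(-16518 + 24009)*(41079 + 9766) = 7491*50845 = 380879895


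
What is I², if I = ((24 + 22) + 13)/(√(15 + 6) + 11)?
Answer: 247151/5000 - 38291*√21/5000 ≈ 14.336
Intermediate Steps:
I = 59/(11 + √21) (I = (46 + 13)/(√21 + 11) = 59/(11 + √21) ≈ 3.7863)
I² = (649/100 - 59*√21/100)²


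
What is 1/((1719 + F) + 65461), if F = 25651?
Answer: 1/92831 ≈ 1.0772e-5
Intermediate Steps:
1/((1719 + F) + 65461) = 1/((1719 + 25651) + 65461) = 1/(27370 + 65461) = 1/92831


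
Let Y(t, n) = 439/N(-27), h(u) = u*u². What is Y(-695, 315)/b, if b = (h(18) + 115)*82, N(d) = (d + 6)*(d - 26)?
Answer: 439/542758902 ≈ 8.0883e-7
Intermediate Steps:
h(u) = u³
N(d) = (-26 + d)*(6 + d) (N(d) = (6 + d)*(-26 + d) = (-26 + d)*(6 + d))
Y(t, n) = 439/1113 (Y(t, n) = 439/(-156 + (-27)² - 20*(-27)) = 439/(-156 + 729 + 540) = 439/1113)
b = 487654 (b = (18³ + 115)*82 = (5832 + 115)*82 = 5947*82 = 487654)
Y(-695, 315)/b = (439/1113)/487654 = (439/1113)*(1/487654) = 439/542758902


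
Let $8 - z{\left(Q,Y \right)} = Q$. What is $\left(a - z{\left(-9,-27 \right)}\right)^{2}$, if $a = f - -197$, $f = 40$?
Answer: $48400$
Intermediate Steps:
$z{\left(Q,Y \right)} = 8 - Q$
$a = 237$ ($a = 40 - -197 = 40 + 197 = 237$)
$\left(a - z{\left(-9,-27 \right)}\right)^{2} = \left(237 - \left(8 - -9\right)\right)^{2} = \left(237 - \left(8 + 9\right)\right)^{2} = \left(237 - 17\right)^{2} = 220^{2} = 48400$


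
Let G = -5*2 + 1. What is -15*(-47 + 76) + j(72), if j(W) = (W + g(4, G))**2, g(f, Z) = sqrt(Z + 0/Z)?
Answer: 4740 + 432*I ≈ 4740.0 + 432.0*I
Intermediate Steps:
G = -9 (G = -10 + 1 = -9)
g(f, Z) = sqrt(Z) (g(f, Z) = sqrt(Z + 0) = sqrt(Z))
j(W) = (W + 3*I)**2 (j(W) = (W + sqrt(-9))**2 = (W + 3*I)**2)
-15*(-47 + 76) + j(72) = -15*(-47 + 76) + (72 + 3*I)**2 = -15*29 + (72 + 3*I)**2 = -435 + (72 + 3*I)**2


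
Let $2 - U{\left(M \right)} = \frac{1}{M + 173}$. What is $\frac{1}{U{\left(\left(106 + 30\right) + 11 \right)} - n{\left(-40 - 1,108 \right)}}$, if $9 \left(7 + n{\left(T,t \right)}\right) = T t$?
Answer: $\frac{320}{160319} \approx 0.001996$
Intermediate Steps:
$U{\left(M \right)} = 2 - \frac{1}{173 + M}$ ($U{\left(M \right)} = 2 - \frac{1}{M + 173} = 2 - \frac{1}{173 + M}$)
$n{\left(T,t \right)} = -7 + \frac{T t}{9}$
$\frac{1}{U{\left(\left(106 + 30\right) + 11 \right)} - n{\left(-40 - 1,108 \right)}} = \frac{1}{\frac{345 + 2 \left(\left(106 + 30\right) + 11\right)}{173 + \left(\left(106 + 30\right) + 11\right)} - \left(-7 + \frac{1}{9} \left(-40 - 1\right) 108\right)} = \frac{1}{\frac{345 + 2 \left(136 + 11\right)}{173 + \left(136 + 11\right)} - \left(-7 + \frac{1}{9} \left(-41\right) 108\right)} = \frac{1}{\frac{345 + 2 \cdot 147}{173 + 147} - \left(-7 - 492\right)} = \frac{1}{\frac{345 + 294}{320} - -499} = \frac{1}{\frac{1}{320} \cdot 639 + 499} = \frac{1}{\frac{639}{320} + 499} = \frac{1}{\frac{160319}{320}} = \frac{320}{160319}$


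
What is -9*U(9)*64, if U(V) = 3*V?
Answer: -15552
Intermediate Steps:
-9*U(9)*64 = -27*9*64 = -9*27*64 = -243*64 = -15552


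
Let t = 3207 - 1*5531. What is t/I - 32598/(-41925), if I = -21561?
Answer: 266759726/301314975 ≈ 0.88532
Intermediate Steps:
t = -2324 (t = 3207 - 5531 = -2324)
t/I - 32598/(-41925) = -2324/(-21561) - 32598/(-41925) = -2324*(-1/21561) - 32598*(-1/41925) = 2324/21561 + 10866/13975 = 266759726/301314975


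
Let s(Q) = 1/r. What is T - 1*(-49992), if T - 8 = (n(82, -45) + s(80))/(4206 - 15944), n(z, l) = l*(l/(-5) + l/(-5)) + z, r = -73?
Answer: 42843753145/856874 ≈ 50000.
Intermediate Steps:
s(Q) = -1/73 (s(Q) = 1/(-73) = -1/73)
n(z, l) = z - 2*l**2/5 (n(z, l) = l*(l*(-1/5) + l*(-1/5)) + z = l*(-l/5 - l/5) + z = l*(-2*l/5) + z = -2*l**2/5 + z = z - 2*l**2/5)
T = 6908137/856874 (T = 8 + ((82 - 2/5*(-45)**2) - 1/73)/(4206 - 15944) = 8 + ((82 - 2/5*2025) - 1/73)/(-11738) = 8 + ((82 - 810) - 1/73)*(-1/11738) = 8 + (-728 - 1/73)*(-1/11738) = 8 - 53145/73*(-1/11738) = 8 + 53145/856874 = 6908137/856874 ≈ 8.0620)
T - 1*(-49992) = 6908137/856874 - 1*(-49992) = 6908137/856874 + 49992 = 42843753145/856874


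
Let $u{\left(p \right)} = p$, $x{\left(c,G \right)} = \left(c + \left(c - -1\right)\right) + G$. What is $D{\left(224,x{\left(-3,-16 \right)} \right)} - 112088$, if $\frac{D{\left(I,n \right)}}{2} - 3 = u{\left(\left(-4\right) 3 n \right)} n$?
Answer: $-122666$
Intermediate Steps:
$x{\left(c,G \right)} = 1 + G + 2 c$ ($x{\left(c,G \right)} = \left(c + \left(c + 1\right)\right) + G = \left(c + \left(1 + c\right)\right) + G = \left(1 + 2 c\right) + G = 1 + G + 2 c$)
$D{\left(I,n \right)} = 6 - 24 n^{2}$ ($D{\left(I,n \right)} = 6 + 2 \left(-4\right) 3 n n = 6 + 2 - 12 n n = 6 + 2 \left(- 12 n^{2}\right) = 6 - 24 n^{2}$)
$D{\left(224,x{\left(-3,-16 \right)} \right)} - 112088 = \left(6 - 24 \left(1 - 16 + 2 \left(-3\right)\right)^{2}\right) - 112088 = \left(6 - 24 \left(1 - 16 - 6\right)^{2}\right) - 112088 = \left(6 - 24 \left(-21\right)^{2}\right) - 112088 = \left(6 - 10584\right) - 112088 = -10578 - 112088 = -122666$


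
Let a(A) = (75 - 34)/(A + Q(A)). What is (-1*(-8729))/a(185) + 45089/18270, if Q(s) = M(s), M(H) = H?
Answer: 59009015749/749070 ≈ 78776.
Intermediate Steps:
Q(s) = s
a(A) = 41/(2*A) (a(A) = (75 - 34)/(A + A) = 41/((2*A)) = 41*(1/(2*A)) = 41/(2*A))
(-1*(-8729))/a(185) + 45089/18270 = (-1*(-8729))/(((41/2)/185)) + 45089/18270 = 8729/(((41/2)*(1/185))) + 45089*(1/18270) = 8729/(41/370) + 45089/18270 = 8729*(370/41) + 45089/18270 = 3229730/41 + 45089/18270 = 59009015749/749070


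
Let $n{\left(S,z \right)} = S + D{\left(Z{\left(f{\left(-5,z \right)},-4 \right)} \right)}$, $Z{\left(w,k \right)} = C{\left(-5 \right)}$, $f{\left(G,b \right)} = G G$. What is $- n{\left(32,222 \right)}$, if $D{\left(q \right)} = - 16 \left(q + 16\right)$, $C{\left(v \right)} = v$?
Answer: $144$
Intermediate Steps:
$f{\left(G,b \right)} = G^{2}$
$Z{\left(w,k \right)} = -5$
$D{\left(q \right)} = -256 - 16 q$ ($D{\left(q \right)} = - 16 \left(16 + q\right) = -256 - 16 q$)
$n{\left(S,z \right)} = -176 + S$ ($n{\left(S,z \right)} = S - 176 = -176 + S$)
$- n{\left(32,222 \right)} = - (-176 + 32) = \left(-1\right) \left(-144\right) = 144$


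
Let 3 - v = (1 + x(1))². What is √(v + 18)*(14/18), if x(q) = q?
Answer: 7*√17/9 ≈ 3.2069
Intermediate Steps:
v = -1 (v = 3 - (1 + 1)² = 3 - 1*2² = 3 - 1*4 = 3 - 4 = -1)
√(v + 18)*(14/18) = √(-1 + 18)*(14/18) = √17*(14*(1/18)) = √17*(7/9) = 7*√17/9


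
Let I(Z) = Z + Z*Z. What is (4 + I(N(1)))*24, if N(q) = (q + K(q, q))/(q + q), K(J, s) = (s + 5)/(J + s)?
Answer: 240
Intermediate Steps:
K(J, s) = (5 + s)/(J + s)
N(q) = (q + (5 + q)/(2*q))/(2*q) (N(q) = (q + (5 + q)/(q + q))/(q + q) = (q + (5 + q)/((2*q)))/((2*q)) = (q + (1/(2*q))*(5 + q))*(1/(2*q)) = (q + (5 + q)/(2*q))*(1/(2*q)) = (q + (5 + q)/(2*q))/(2*q))
I(Z) = Z + Z²
(4 + I(N(1)))*24 = (4 + ((¼)*(5 + 1 + 2*1²)/1²)*(1 + (¼)*(5 + 1 + 2*1²)/1²))*24 = (4 + ((¼)*1*(5 + 1 + 2*1))*(1 + (¼)*1*(5 + 1 + 2*1)))*24 = (4 + ((¼)*1*(5 + 1 + 2))*(1 + (¼)*1*(5 + 1 + 2)))*24 = (4 + ((¼)*1*8)*(1 + (¼)*1*8))*24 = (4 + 2*(1 + 2))*24 = (4 + 2*3)*24 = (4 + 6)*24 = 10*24 = 240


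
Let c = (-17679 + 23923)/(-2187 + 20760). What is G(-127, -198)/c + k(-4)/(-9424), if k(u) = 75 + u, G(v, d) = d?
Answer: -8664192455/14710864 ≈ -588.97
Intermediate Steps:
c = 6244/18573 ≈ 0.33619
G(-127, -198)/c + k(-4)/(-9424) = -198/6244/18573 + (75 - 4)/(-9424) = -198*18573/6244 + 71*(-1/9424) = -1838727/3122 - 71/9424 = -8664192455/14710864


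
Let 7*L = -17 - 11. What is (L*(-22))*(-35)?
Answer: -3080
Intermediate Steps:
L = -4 (L = (-17 - 11)/7 = (⅐)*(-28) = -4)
(L*(-22))*(-35) = -4*(-22)*(-35) = 88*(-35) = -3080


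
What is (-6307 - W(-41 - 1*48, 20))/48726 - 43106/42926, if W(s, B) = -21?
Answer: -592553948/522903069 ≈ -1.1332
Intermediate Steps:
(-6307 - W(-41 - 1*48, 20))/48726 - 43106/42926 = (-6307 - 1*(-21))/48726 - 43106/42926 = (-6307 + 21)*(1/48726) - 43106*1/42926 = -6286*1/48726 - 21553/21463 = -3143/24363 - 21553/21463 = -592553948/522903069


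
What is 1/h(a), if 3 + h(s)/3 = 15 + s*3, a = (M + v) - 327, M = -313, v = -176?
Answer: -1/7308 ≈ -0.00013684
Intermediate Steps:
a = -816 (a = (-313 - 176) - 327 = -489 - 327 = -816)
h(s) = 36 + 9*s (h(s) = -9 + 3*(15 + s*3) = -9 + 3*(15 + 3*s) = -9 + (45 + 9*s) = 36 + 9*s)
1/h(a) = 1/(36 + 9*(-816)) = 1/(36 - 7344) = 1/(-7308) = -1/7308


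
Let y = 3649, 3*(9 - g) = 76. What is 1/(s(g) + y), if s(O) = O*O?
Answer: 9/35242 ≈ 0.00025538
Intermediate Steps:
g = -49/3 (g = 9 - ⅓*76 = 9 - 76/3 = -49/3 ≈ -16.333)
s(O) = O²
1/(s(g) + y) = 1/((-49/3)² + 3649) = 1/(2401/9 + 3649) = 1/(35242/9) = 9/35242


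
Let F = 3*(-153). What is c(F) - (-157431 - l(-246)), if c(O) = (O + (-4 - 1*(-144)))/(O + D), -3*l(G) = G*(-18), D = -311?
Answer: 10916879/70 ≈ 1.5596e+5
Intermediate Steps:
F = -459
l(G) = 6*G (l(G) = -G*(-18)/3 = -(-6)*G = 6*G)
c(O) = (140 + O)/(-311 + O) (c(O) = (O + (-4 - 1*(-144)))/(O - 311) = (O + (-4 + 144))/(-311 + O) = (O + 140)/(-311 + O) = (140 + O)/(-311 + O))
c(F) - (-157431 - l(-246)) = (140 - 459)/(-311 - 459) - (-157431 - 6*(-246)) = -319/(-770) - (-157431 - 1*(-1476)) = -1/770*(-319) - (-157431 + 1476) = 29/70 - 1*(-155955) = 29/70 + 155955 = 10916879/70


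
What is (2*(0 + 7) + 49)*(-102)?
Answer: -6426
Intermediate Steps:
(2*(0 + 7) + 49)*(-102) = (2*7 + 49)*(-102) = (14 + 49)*(-102) = 63*(-102) = -6426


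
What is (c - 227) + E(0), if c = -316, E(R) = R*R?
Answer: -543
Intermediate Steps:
E(R) = R²
(c - 227) + E(0) = (-316 - 227) + 0² = -543 + 0 = -543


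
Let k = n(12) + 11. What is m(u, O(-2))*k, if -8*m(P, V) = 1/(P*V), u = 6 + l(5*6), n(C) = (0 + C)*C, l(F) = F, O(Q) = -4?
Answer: 155/1152 ≈ 0.13455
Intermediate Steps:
n(C) = C² (n(C) = C*C = C²)
u = 36 (u = 6 + 5*6 = 6 + 30 = 36)
m(P, V) = -1/(8*P*V) (m(P, V) = -1/(P*V)/8 = -1/(8*P*V))
k = 155 (k = 12² + 11 = 144 + 11 = 155)
m(u, O(-2))*k = -⅛/(36*(-4))*155 = -⅛*1/36*(-¼)*155 = (1/1152)*155 = 155/1152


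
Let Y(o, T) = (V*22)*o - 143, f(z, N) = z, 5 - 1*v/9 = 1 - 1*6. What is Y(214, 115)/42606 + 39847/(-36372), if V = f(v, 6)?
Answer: 2284770227/258277572 ≈ 8.8462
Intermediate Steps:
v = 90 (v = 45 - 9*(1 - 1*6) = 45 - 9*(1 - 6) = 45 - 9*(-5) = 45 + 45 = 90)
V = 90
Y(o, T) = -143 + 1980*o (Y(o, T) = (90*22)*o - 143 = 1980*o - 143 = -143 + 1980*o)
Y(214, 115)/42606 + 39847/(-36372) = (-143 + 1980*214)/42606 + 39847/(-36372) = (-143 + 423720)*(1/42606) + 39847*(-1/36372) = 423577*(1/42606) - 39847/36372 = 423577/42606 - 39847/36372 = 2284770227/258277572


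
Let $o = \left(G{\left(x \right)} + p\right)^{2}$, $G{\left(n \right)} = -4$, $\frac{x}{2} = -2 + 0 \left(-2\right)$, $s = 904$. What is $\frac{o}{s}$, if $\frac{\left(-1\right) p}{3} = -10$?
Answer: $\frac{169}{226} \approx 0.74779$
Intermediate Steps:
$p = 30$ ($p = \left(-3\right) \left(-10\right) = 30$)
$x = -4$ ($x = 2 \left(-2 + 0 \left(-2\right)\right) = 2 \left(-2 + 0\right) = 2 \left(-2\right) = -4$)
$o = 676$ ($o = \left(-4 + 30\right)^{2} = 26^{2} = 676$)
$\frac{o}{s} = \frac{676}{904} = 676 \cdot \frac{1}{904} = \frac{169}{226}$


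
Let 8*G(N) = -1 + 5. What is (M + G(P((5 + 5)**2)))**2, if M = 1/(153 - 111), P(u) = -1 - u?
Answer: 121/441 ≈ 0.27438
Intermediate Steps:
G(N) = 1/2 (G(N) = (-1 + 5)/8 = (1/8)*4 = 1/2)
M = 1/42 ≈ 0.023810
(M + G(P((5 + 5)**2)))**2 = (1/42 + 1/2)**2 = (11/21)**2 = 121/441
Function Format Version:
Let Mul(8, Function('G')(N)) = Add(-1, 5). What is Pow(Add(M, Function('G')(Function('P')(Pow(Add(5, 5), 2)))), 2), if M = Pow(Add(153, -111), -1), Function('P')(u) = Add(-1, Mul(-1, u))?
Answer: Rational(121, 441) ≈ 0.27438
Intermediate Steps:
Function('G')(N) = Rational(1, 2) (Function('G')(N) = Mul(Rational(1, 8), Add(-1, 5)) = Mul(Rational(1, 8), 4) = Rational(1, 2))
M = Rational(1, 42) (M = Pow(42, -1) = Rational(1, 42) ≈ 0.023810)
Pow(Add(M, Function('G')(Function('P')(Pow(Add(5, 5), 2)))), 2) = Pow(Add(Rational(1, 42), Rational(1, 2)), 2) = Pow(Rational(11, 21), 2) = Rational(121, 441)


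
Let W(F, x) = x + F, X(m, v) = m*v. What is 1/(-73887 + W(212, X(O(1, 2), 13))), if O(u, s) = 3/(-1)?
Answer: -1/73714 ≈ -1.3566e-5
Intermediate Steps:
O(u, s) = -3 (O(u, s) = 3*(-1) = -3)
W(F, x) = F + x
1/(-73887 + W(212, X(O(1, 2), 13))) = 1/(-73887 + (212 - 3*13)) = 1/(-73887 + (212 - 39)) = 1/(-73887 + 173) = 1/(-73714) = -1/73714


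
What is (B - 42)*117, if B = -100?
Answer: -16614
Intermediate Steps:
(B - 42)*117 = (-100 - 42)*117 = -142*117 = -16614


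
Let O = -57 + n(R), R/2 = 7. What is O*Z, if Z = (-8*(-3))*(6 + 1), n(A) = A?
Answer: -7224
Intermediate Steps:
R = 14 (R = 2*7 = 14)
O = -43 (O = -57 + 14 = -43)
Z = 168 (Z = 24*7 = 168)
O*Z = -43*168 = -7224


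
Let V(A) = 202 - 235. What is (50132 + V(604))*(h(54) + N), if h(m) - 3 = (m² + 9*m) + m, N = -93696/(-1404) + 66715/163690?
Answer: 676654440728651/3830346 ≈ 1.7666e+8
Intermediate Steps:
N = 257179435/3830346 (N = -93696*(-1/1404) + 66715*(1/163690) = 7808/117 + 13343/32738 = 257179435/3830346 ≈ 67.143)
h(m) = 3 + m² + 10*m (h(m) = 3 + ((m² + 9*m) + m) = 3 + (m² + 10*m) = 3 + m² + 10*m)
V(A) = -33
(50132 + V(604))*(h(54) + N) = (50132 - 33)*((3 + 54² + 10*54) + 257179435/3830346) = 50099*((3 + 2916 + 540) + 257179435/3830346) = 50099*(3459 + 257179435/3830346) = 50099*(13506346249/3830346) = 676654440728651/3830346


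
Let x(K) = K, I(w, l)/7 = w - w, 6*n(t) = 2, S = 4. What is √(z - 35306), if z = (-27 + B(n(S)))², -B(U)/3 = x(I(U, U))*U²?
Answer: I*√34577 ≈ 185.95*I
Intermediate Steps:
n(t) = ⅓ (n(t) = (⅙)*2 = ⅓)
I(w, l) = 0 (I(w, l) = 7*(w - w) = 7*0 = 0)
B(U) = 0 (B(U) = -0*U² = -3*0 = 0)
z = 729 (z = (-27 + 0)² = (-27)² = 729)
√(z - 35306) = √(729 - 35306) = √(-34577) = I*√34577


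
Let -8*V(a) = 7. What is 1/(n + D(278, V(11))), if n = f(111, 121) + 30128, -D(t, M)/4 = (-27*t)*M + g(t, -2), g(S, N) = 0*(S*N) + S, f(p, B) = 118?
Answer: 1/2863 ≈ 0.00034928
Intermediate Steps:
V(a) = -7/8 (V(a) = -1/8*7 = -7/8)
g(S, N) = S (g(S, N) = 0*(N*S) + S = 0 + S = S)
D(t, M) = -4*t + 108*M*t (D(t, M) = -4*((-27*t)*M + t) = -4*(-27*M*t + t) = -4*(t - 27*M*t) = -4*t + 108*M*t)
n = 30246 (n = 118 + 30128 = 30246)
1/(n + D(278, V(11))) = 1/(30246 + 4*278*(-1 + 27*(-7/8))) = 1/(30246 + 4*278*(-1 - 189/8)) = 1/(30246 + 4*278*(-197/8)) = 1/(30246 - 27383) = 1/2863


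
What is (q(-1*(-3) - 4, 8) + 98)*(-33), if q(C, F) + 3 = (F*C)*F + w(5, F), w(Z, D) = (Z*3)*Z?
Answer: -3498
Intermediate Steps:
w(Z, D) = 3*Z**2 (w(Z, D) = (3*Z)*Z = 3*Z**2)
q(C, F) = 72 + C*F**2 (q(C, F) = -3 + ((F*C)*F + 3*5**2) = -3 + ((C*F)*F + 3*25) = -3 + (C*F**2 + 75) = -3 + (75 + C*F**2) = 72 + C*F**2)
(q(-1*(-3) - 4, 8) + 98)*(-33) = ((72 + (-1*(-3) - 4)*8**2) + 98)*(-33) = ((72 + (3 - 4)*64) + 98)*(-33) = ((72 - 1*64) + 98)*(-33) = ((72 - 64) + 98)*(-33) = (8 + 98)*(-33) = 106*(-33) = -3498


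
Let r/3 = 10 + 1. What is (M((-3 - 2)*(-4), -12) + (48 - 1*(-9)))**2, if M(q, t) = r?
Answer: 8100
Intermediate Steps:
r = 33 (r = 3*(10 + 1) = 3*11 = 33)
M(q, t) = 33
(M((-3 - 2)*(-4), -12) + (48 - 1*(-9)))**2 = (33 + (48 - 1*(-9)))**2 = (33 + (48 + 9))**2 = (33 + 57)**2 = 90**2 = 8100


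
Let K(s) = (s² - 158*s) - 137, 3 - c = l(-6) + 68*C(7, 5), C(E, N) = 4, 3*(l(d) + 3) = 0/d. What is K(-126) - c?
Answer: 35913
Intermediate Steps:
l(d) = -3 (l(d) = -3 + (0/d)/3 = -3 + (⅓)*0 = -3 + 0 = -3)
c = -266 (c = 3 - (-3 + 68*4) = 3 - (-3 + 272) = 3 - 1*269 = 3 - 269 = -266)
K(s) = -137 + s² - 158*s
K(-126) - c = (-137 + (-126)² - 158*(-126)) - 1*(-266) = (-137 + 15876 + 19908) + 266 = 35647 + 266 = 35913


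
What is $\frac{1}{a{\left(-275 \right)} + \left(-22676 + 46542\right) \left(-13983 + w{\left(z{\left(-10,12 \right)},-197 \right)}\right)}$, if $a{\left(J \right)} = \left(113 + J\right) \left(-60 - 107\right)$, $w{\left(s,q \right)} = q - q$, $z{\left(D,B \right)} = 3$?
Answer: $- \frac{1}{333691224} \approx -2.9968 \cdot 10^{-9}$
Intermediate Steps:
$w{\left(s,q \right)} = 0$
$a{\left(J \right)} = -18871 - 167 J$ ($a{\left(J \right)} = \left(113 + J\right) \left(-167\right) = -18871 - 167 J$)
$\frac{1}{a{\left(-275 \right)} + \left(-22676 + 46542\right) \left(-13983 + w{\left(z{\left(-10,12 \right)},-197 \right)}\right)} = \frac{1}{\left(-18871 - -45925\right) + \left(-22676 + 46542\right) \left(-13983 + 0\right)} = \frac{1}{\left(-18871 + 45925\right) + 23866 \left(-13983\right)} = \frac{1}{27054 - 333718278} = \frac{1}{-333691224} = - \frac{1}{333691224}$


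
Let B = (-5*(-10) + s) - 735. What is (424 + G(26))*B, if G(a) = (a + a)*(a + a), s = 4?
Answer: -2130168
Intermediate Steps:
G(a) = 4*a² (G(a) = (2*a)*(2*a) = 4*a²)
B = -681 (B = (-5*(-10) + 4) - 735 = (50 + 4) - 735 = 54 - 735 = -681)
(424 + G(26))*B = (424 + 4*26²)*(-681) = (424 + 4*676)*(-681) = (424 + 2704)*(-681) = 3128*(-681) = -2130168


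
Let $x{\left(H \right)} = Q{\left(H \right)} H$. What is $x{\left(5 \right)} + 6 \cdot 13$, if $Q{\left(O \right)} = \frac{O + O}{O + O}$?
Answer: $83$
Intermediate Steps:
$Q{\left(O \right)} = 1$ ($Q{\left(O \right)} = \frac{2 O}{2 O} = 2 O \frac{1}{2 O} = 1$)
$x{\left(H \right)} = H$ ($x{\left(H \right)} = 1 H = H$)
$x{\left(5 \right)} + 6 \cdot 13 = 5 + 6 \cdot 13 = 5 + 78 = 83$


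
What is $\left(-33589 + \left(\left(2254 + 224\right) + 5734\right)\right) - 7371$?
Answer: $-32748$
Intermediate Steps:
$\left(-33589 + \left(\left(2254 + 224\right) + 5734\right)\right) - 7371 = \left(-33589 + \left(2478 + 5734\right)\right) - 7371 = \left(-33589 + 8212\right) - 7371 = -25377 - 7371 = -32748$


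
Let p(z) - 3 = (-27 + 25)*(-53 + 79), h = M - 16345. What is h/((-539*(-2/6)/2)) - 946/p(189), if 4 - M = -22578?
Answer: 4348/49 ≈ 88.735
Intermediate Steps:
M = 22582 (M = 4 - 1*(-22578) = 4 + 22578 = 22582)
h = 6237 (h = 22582 - 16345 = 6237)
p(z) = -49 (p(z) = 3 + (-27 + 25)*(-53 + 79) = 3 - 2*26 = 3 - 52 = -49)
h/((-539*(-2/6)/2)) - 946/p(189) = 6237/((-539*(-2/6)/2)) - 946/(-49) = 6237/((-539*(-2*⅙)/2)) - 946*(-1/49) = 6237/((-(-539)/(3*2))) + 946/49 = 6237/((-539*(-⅙))) + 946/49 = 6237/(539/6) + 946/49 = 6237*(6/539) + 946/49 = 486/7 + 946/49 = 4348/49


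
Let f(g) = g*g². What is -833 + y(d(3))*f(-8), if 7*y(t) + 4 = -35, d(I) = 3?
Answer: 14137/7 ≈ 2019.6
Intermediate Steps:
y(t) = -39/7 (y(t) = -4/7 + (⅐)*(-35) = -4/7 - 5 = -39/7)
f(g) = g³
-833 + y(d(3))*f(-8) = -833 - 39/7*(-8)³ = -833 - 39/7*(-512) = -833 + 19968/7 = 14137/7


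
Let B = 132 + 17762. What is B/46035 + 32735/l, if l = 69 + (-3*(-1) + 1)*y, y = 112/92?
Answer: 34690383581/78213465 ≈ 443.53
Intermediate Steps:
B = 17894
y = 28/23 (y = 112*(1/92) = 28/23 ≈ 1.2174)
l = 1699/23 (l = 69 + (-3*(-1) + 1)*(28/23) = 69 + (3 + 1)*(28/23) = 69 + 4*(28/23) = 69 + 112/23 = 1699/23 ≈ 73.870)
B/46035 + 32735/l = 17894/46035 + 32735/(1699/23) = 17894*(1/46035) + 32735*(23/1699) = 17894/46035 + 752905/1699 = 34690383581/78213465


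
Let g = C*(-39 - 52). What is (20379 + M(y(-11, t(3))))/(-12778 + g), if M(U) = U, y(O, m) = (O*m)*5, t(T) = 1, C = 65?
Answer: -20324/18693 ≈ -1.0873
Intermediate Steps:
y(O, m) = 5*O*m
g = -5915 (g = 65*(-39 - 52) = 65*(-91) = -5915)
(20379 + M(y(-11, t(3))))/(-12778 + g) = (20379 + 5*(-11)*1)/(-12778 - 5915) = (20379 - 55)/(-18693) = 20324*(-1/18693) = -20324/18693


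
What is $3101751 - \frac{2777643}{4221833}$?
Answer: $\frac{1190461086540}{383803} \approx 3.1018 \cdot 10^{6}$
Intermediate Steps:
$3101751 - \frac{2777643}{4221833} = 3101751 - 2777643 \cdot \frac{1}{4221833} = 3101751 - \frac{252513}{383803} = \frac{1190461086540}{383803}$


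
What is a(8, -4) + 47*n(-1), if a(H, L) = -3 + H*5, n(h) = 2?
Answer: 131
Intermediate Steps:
a(H, L) = -3 + 5*H
a(8, -4) + 47*n(-1) = (-3 + 5*8) + 47*2 = (-3 + 40) + 94 = 37 + 94 = 131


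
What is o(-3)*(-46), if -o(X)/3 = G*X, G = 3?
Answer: -1242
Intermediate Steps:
o(X) = -9*X
o(-3)*(-46) = -9*(-3)*(-46) = 27*(-46) = -1242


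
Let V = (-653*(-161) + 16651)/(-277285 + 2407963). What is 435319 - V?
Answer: 463762247249/1065339 ≈ 4.3532e+5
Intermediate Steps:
V = 60892/1065339 (V = (105133 + 16651)/2130678 = 121784*(1/2130678) = 60892/1065339 ≈ 0.057157)
435319 - V = 435319 - 1*60892/1065339 = 435319 - 60892/1065339 = 463762247249/1065339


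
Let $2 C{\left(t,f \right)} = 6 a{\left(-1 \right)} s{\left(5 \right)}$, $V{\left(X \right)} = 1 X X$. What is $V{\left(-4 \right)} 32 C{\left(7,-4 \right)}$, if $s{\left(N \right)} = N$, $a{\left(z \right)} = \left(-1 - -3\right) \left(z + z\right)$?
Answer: $-30720$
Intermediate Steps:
$a{\left(z \right)} = 4 z$ ($a{\left(z \right)} = \left(-1 + 3\right) 2 z = 2 \cdot 2 z = 4 z$)
$V{\left(X \right)} = X^{2}$ ($V{\left(X \right)} = X X = X^{2}$)
$C{\left(t,f \right)} = -60$ ($C{\left(t,f \right)} = \frac{6 \cdot 4 \left(-1\right) 5}{2} = \frac{6 \left(-4\right) 5}{2} = \frac{\left(-24\right) 5}{2} = \frac{1}{2} \left(-120\right) = -60$)
$V{\left(-4 \right)} 32 C{\left(7,-4 \right)} = \left(-4\right)^{2} \cdot 32 \left(-60\right) = 16 \cdot 32 \left(-60\right) = 512 \left(-60\right) = -30720$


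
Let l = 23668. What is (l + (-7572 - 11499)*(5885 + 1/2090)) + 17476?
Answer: -234480653261/2090 ≈ -1.1219e+8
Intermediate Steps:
(l + (-7572 - 11499)*(5885 + 1/2090)) + 17476 = (23668 + (-7572 - 11499)*(5885 + 1/2090)) + 17476 = (23668 - 19071*(5885 + 1/2090)) + 17476 = (23668 - 19071*12299651/2090) + 17476 = (23668 - 234566644221/2090) + 17476 = -234517178101/2090 + 17476 = -234480653261/2090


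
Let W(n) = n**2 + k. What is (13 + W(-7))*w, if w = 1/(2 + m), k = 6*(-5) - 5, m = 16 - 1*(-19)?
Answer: 27/37 ≈ 0.72973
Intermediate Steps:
m = 35 (m = 16 + 19 = 35)
k = -35 (k = -30 - 5 = -35)
w = 1/37 (w = 1/(2 + 35) = 1/37 ≈ 0.027027)
W(n) = -35 + n**2 (W(n) = n**2 - 35 = -35 + n**2)
(13 + W(-7))*w = (13 + (-35 + (-7)**2))*(1/37) = (13 + (-35 + 49))*(1/37) = (13 + 14)*(1/37) = 27*(1/37) = 27/37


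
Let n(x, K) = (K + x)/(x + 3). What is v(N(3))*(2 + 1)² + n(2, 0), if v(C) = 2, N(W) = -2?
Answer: 92/5 ≈ 18.400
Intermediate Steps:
n(x, K) = (K + x)/(3 + x)
v(N(3))*(2 + 1)² + n(2, 0) = 2*(2 + 1)² + (0 + 2)/(3 + 2) = 2*3² + 2/5 = 2*9 + (⅕)*2 = 18 + ⅖ = 92/5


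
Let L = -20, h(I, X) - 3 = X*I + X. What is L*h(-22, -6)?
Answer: -2580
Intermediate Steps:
h(I, X) = 3 + X + I*X (h(I, X) = 3 + (X*I + X) = 3 + (I*X + X) = 3 + (X + I*X) = 3 + X + I*X)
L*h(-22, -6) = -20*(3 - 6 - 22*(-6)) = -20*(3 - 6 + 132) = -20*129 = -2580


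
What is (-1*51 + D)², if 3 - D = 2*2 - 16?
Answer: 1296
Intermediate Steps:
D = 15 (D = 3 - (2*2 - 16) = 3 - (4 - 16) = 3 - 1*(-12) = 3 + 12 = 15)
(-1*51 + D)² = (-1*51 + 15)² = (-51 + 15)² = (-36)² = 1296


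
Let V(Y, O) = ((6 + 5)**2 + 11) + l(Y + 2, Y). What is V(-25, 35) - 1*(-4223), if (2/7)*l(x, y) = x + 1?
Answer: 4278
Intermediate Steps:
l(x, y) = 7/2 + 7*x/2 (l(x, y) = 7*(x + 1)/2 = 7*(1 + x)/2 = 7/2 + 7*x/2)
V(Y, O) = 285/2 + 7*Y/2 (V(Y, O) = ((6 + 5)**2 + 11) + (7/2 + 7*(Y + 2)/2) = (11**2 + 11) + (7/2 + 7*(2 + Y)/2) = (121 + 11) + (7/2 + (7 + 7*Y/2)) = 132 + (21/2 + 7*Y/2) = 285/2 + 7*Y/2)
V(-25, 35) - 1*(-4223) = (285/2 + (7/2)*(-25)) - 1*(-4223) = (285/2 - 175/2) + 4223 = 55 + 4223 = 4278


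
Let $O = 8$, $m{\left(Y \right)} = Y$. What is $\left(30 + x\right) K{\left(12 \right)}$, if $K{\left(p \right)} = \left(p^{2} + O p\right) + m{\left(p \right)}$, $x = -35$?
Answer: $-1260$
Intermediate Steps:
$K{\left(p \right)} = p^{2} + 9 p$ ($K{\left(p \right)} = \left(p^{2} + 8 p\right) + p = p^{2} + 9 p$)
$\left(30 + x\right) K{\left(12 \right)} = \left(30 - 35\right) 12 \left(9 + 12\right) = - 5 \cdot 12 \cdot 21 = \left(-5\right) 252 = -1260$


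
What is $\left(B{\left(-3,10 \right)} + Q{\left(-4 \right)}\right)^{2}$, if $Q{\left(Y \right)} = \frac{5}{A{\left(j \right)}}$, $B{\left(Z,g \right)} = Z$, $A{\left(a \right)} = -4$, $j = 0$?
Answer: $\frac{289}{16} \approx 18.063$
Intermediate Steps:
$Q{\left(Y \right)} = - \frac{5}{4}$ ($Q{\left(Y \right)} = \frac{5}{-4} = 5 \left(- \frac{1}{4}\right) = - \frac{5}{4}$)
$\left(B{\left(-3,10 \right)} + Q{\left(-4 \right)}\right)^{2} = \left(-3 - \frac{5}{4}\right)^{2} = \left(- \frac{17}{4}\right)^{2} = \frac{289}{16}$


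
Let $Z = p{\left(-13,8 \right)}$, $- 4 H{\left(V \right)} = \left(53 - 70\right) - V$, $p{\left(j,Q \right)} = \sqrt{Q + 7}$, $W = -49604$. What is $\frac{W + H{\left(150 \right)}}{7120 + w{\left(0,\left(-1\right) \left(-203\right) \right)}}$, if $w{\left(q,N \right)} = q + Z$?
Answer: $- \frac{70576644}{10138877} + \frac{198249 \sqrt{15}}{202777540} \approx -6.9572$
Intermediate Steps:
$p{\left(j,Q \right)} = \sqrt{7 + Q}$
$H{\left(V \right)} = \frac{17}{4} + \frac{V}{4}$ ($H{\left(V \right)} = - \frac{\left(53 - 70\right) - V}{4} = - \frac{-17 - V}{4} = \frac{17}{4} + \frac{V}{4}$)
$Z = \sqrt{15}$ ($Z = \sqrt{7 + 8} = \sqrt{15} \approx 3.873$)
$w{\left(q,N \right)} = q + \sqrt{15}$
$\frac{W + H{\left(150 \right)}}{7120 + w{\left(0,\left(-1\right) \left(-203\right) \right)}} = \frac{-49604 + \left(\frac{17}{4} + \frac{1}{4} \cdot 150\right)}{7120 + \left(0 + \sqrt{15}\right)} = \frac{-49604 + \left(\frac{17}{4} + \frac{75}{2}\right)}{7120 + \sqrt{15}} = \frac{-49604 + \frac{167}{4}}{7120 + \sqrt{15}} = - \frac{198249}{4 \left(7120 + \sqrt{15}\right)}$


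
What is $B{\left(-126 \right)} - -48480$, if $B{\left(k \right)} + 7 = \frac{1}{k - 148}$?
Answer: $\frac{13281601}{274} \approx 48473.0$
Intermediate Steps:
$B{\left(k \right)} = -7 + \frac{1}{-148 + k}$ ($B{\left(k \right)} = -7 + \frac{1}{k - 148} = -7 + \frac{1}{-148 + k}$)
$B{\left(-126 \right)} - -48480 = \frac{1037 - -882}{-148 - 126} - -48480 = \frac{1037 + 882}{-274} + 48480 = \left(- \frac{1}{274}\right) 1919 + 48480 = - \frac{1919}{274} + 48480 = \frac{13281601}{274}$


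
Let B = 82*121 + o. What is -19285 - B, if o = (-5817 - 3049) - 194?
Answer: -20147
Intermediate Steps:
o = -9060 (o = -8866 - 194 = -9060)
B = 862 (B = 82*121 - 9060 = 9922 - 9060 = 862)
-19285 - B = -19285 - 1*862 = -19285 - 862 = -20147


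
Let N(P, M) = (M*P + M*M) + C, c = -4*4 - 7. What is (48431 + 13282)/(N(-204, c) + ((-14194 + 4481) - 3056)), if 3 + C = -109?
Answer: -61713/7660 ≈ -8.0565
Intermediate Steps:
C = -112 (C = -3 - 109 = -112)
c = -23 (c = -16 - 7 = -23)
N(P, M) = -112 + M² + M*P (N(P, M) = (M*P + M*M) - 112 = (M*P + M²) - 112 = (M² + M*P) - 112 = -112 + M² + M*P)
(48431 + 13282)/(N(-204, c) + ((-14194 + 4481) - 3056)) = (48431 + 13282)/((-112 + (-23)² - 23*(-204)) + ((-14194 + 4481) - 3056)) = 61713/((-112 + 529 + 4692) + (-9713 - 3056)) = 61713/(5109 - 12769) = 61713/(-7660) = 61713*(-1/7660) = -61713/7660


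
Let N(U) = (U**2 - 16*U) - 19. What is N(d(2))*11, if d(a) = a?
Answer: -517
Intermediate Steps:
N(U) = -19 + U**2 - 16*U
N(d(2))*11 = (-19 + 2**2 - 16*2)*11 = (-19 + 4 - 32)*11 = -47*11 = -517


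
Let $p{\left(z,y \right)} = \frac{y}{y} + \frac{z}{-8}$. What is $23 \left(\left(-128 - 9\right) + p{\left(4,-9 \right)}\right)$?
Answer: $- \frac{6279}{2} \approx -3139.5$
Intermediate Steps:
$p{\left(z,y \right)} = 1 - \frac{z}{8}$ ($p{\left(z,y \right)} = 1 + z \left(- \frac{1}{8}\right) = 1 - \frac{z}{8}$)
$23 \left(\left(-128 - 9\right) + p{\left(4,-9 \right)}\right) = 23 \left(\left(-128 - 9\right) + \left(1 - \frac{1}{2}\right)\right) = 23 \left(-137 + \frac{1}{2}\right) = 23 \left(- \frac{273}{2}\right) = - \frac{6279}{2}$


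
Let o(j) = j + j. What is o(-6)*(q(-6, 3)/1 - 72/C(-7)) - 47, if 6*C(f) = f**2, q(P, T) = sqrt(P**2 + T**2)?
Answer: 2881/49 - 36*sqrt(5) ≈ -21.703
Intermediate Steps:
o(j) = 2*j
C(f) = f**2/6
o(-6)*(q(-6, 3)/1 - 72/C(-7)) - 47 = (2*(-6))*(sqrt((-6)**2 + 3**2)/1 - 72/((1/6)*(-7)**2)) - 47 = -12*(sqrt(36 + 9)*1 - 72/((1/6)*49)) - 47 = -12*(sqrt(45)*1 - 72/49/6) - 47 = -12*((3*sqrt(5))*1 - 72*6/49) - 47 = -12*(3*sqrt(5) - 432/49) - 47 = -12*(-432/49 + 3*sqrt(5)) - 47 = (5184/49 - 36*sqrt(5)) - 47 = 2881/49 - 36*sqrt(5)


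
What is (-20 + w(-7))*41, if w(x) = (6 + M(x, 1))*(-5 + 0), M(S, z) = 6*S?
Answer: 6560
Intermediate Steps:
w(x) = -30 - 30*x (w(x) = (6 + 6*x)*(-5 + 0) = (6 + 6*x)*(-5) = -30 - 30*x)
(-20 + w(-7))*41 = (-20 + (-30 - 30*(-7)))*41 = (-20 + (-30 + 210))*41 = (-20 + 180)*41 = 160*41 = 6560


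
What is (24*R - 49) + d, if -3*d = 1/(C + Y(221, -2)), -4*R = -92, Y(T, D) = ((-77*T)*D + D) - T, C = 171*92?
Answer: 74760386/148629 ≈ 503.00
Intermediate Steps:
C = 15732
Y(T, D) = D - T - 77*D*T (Y(T, D) = (-77*D*T + D) - T = (D - 77*D*T) - T = D - T - 77*D*T)
R = 23 (R = -1/4*(-92) = 23)
d = -1/148629 (d = -1/(3*(15732 + (-2 - 1*221 - 77*(-2)*221))) = -1/(3*(15732 + (-2 - 221 + 34034))) = -1/(3*(15732 + 33811)) = -1/3/49543 = -1/3*1/49543 = -1/148629 ≈ -6.7282e-6)
(24*R - 49) + d = (24*23 - 49) - 1/148629 = (552 - 49) - 1/148629 = 503 - 1/148629 = 74760386/148629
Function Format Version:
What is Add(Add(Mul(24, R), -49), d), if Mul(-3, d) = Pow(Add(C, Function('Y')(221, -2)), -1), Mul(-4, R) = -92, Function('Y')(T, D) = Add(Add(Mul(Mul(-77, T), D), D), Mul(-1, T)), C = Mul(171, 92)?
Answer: Rational(74760386, 148629) ≈ 503.00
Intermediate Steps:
C = 15732
Function('Y')(T, D) = Add(D, Mul(-1, T), Mul(-77, D, T)) (Function('Y')(T, D) = Add(Add(Mul(-77, D, T), D), Mul(-1, T)) = Add(Add(D, Mul(-77, D, T)), Mul(-1, T)) = Add(D, Mul(-1, T), Mul(-77, D, T)))
R = 23 (R = Mul(Rational(-1, 4), -92) = 23)
d = Rational(-1, 148629) (d = Mul(Rational(-1, 3), Pow(Add(15732, Add(-2, Mul(-1, 221), Mul(-77, -2, 221))), -1)) = Mul(Rational(-1, 3), Pow(Add(15732, Add(-2, -221, 34034)), -1)) = Mul(Rational(-1, 3), Pow(Add(15732, 33811), -1)) = Mul(Rational(-1, 3), Pow(49543, -1)) = Mul(Rational(-1, 3), Rational(1, 49543)) = Rational(-1, 148629) ≈ -6.7282e-6)
Add(Add(Mul(24, R), -49), d) = Add(Add(Mul(24, 23), -49), Rational(-1, 148629)) = Add(Add(552, -49), Rational(-1, 148629)) = Add(503, Rational(-1, 148629)) = Rational(74760386, 148629)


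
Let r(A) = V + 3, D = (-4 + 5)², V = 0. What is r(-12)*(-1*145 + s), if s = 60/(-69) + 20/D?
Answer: -8685/23 ≈ -377.61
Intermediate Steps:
D = 1 (D = 1² = 1)
r(A) = 3 (r(A) = 0 + 3 = 3)
s = 440/23 (s = 60/(-69) + 20/1 = 60*(-1/69) + 20*1 = -20/23 + 20 = 440/23 ≈ 19.130)
r(-12)*(-1*145 + s) = 3*(-1*145 + 440/23) = 3*(-145 + 440/23) = 3*(-2895/23) = -8685/23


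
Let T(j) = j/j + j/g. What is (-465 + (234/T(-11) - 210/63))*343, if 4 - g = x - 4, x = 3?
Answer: -682570/3 ≈ -2.2752e+5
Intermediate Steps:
g = 5 (g = 4 - (3 - 4) = 4 - 1*(-1) = 4 + 1 = 5)
T(j) = 1 + j/5 (T(j) = j/j + j/5 = 1 + j*(1/5) = 1 + j/5)
(-465 + (234/T(-11) - 210/63))*343 = (-465 + (234/(1 + (1/5)*(-11)) - 210/63))*343 = (-465 + (234/(1 - 11/5) - 210*1/63))*343 = (-465 + (234/(-6/5) - 10/3))*343 = (-465 + (234*(-5/6) - 10/3))*343 = (-465 + (-195 - 10/3))*343 = (-465 - 595/3)*343 = -1990/3*343 = -682570/3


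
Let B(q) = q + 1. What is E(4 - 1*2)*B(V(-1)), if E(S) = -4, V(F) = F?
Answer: 0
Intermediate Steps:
B(q) = 1 + q
E(4 - 1*2)*B(V(-1)) = -4*(1 - 1) = -4*0 = 0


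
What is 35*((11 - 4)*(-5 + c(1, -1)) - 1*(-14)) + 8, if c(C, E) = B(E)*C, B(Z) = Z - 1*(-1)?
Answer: -727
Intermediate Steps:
B(Z) = 1 + Z (B(Z) = Z + 1 = 1 + Z)
c(C, E) = C*(1 + E) (c(C, E) = (1 + E)*C = C*(1 + E))
35*((11 - 4)*(-5 + c(1, -1)) - 1*(-14)) + 8 = 35*((11 - 4)*(-5 + 1*(1 - 1)) - 1*(-14)) + 8 = 35*(7*(-5 + 1*0) + 14) + 8 = 35*(7*(-5 + 0) + 14) + 8 = 35*(7*(-5) + 14) + 8 = 35*(-35 + 14) + 8 = 35*(-21) + 8 = -735 + 8 = -727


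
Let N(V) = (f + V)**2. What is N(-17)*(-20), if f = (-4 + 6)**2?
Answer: -3380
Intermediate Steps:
f = 4 (f = 2**2 = 4)
N(V) = (4 + V)**2
N(-17)*(-20) = (4 - 17)**2*(-20) = (-13)**2*(-20) = 169*(-20) = -3380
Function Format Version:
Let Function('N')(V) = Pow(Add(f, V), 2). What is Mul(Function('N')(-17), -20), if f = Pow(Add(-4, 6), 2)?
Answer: -3380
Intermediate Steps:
f = 4 (f = Pow(2, 2) = 4)
Function('N')(V) = Pow(Add(4, V), 2)
Mul(Function('N')(-17), -20) = Mul(Pow(Add(4, -17), 2), -20) = Mul(Pow(-13, 2), -20) = Mul(169, -20) = -3380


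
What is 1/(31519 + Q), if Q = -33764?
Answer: -1/2245 ≈ -0.00044543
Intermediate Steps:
1/(31519 + Q) = 1/(31519 - 33764) = 1/(-2245) = -1/2245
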